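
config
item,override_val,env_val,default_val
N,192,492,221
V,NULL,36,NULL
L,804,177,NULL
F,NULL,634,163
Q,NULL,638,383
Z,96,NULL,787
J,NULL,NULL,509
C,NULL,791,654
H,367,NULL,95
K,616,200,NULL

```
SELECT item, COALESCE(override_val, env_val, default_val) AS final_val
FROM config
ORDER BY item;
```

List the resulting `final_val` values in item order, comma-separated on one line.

item=C: override_val=NULL, env_val=791 → 791
item=F: override_val=NULL, env_val=634 → 634
item=H: override_val=367 → 367
item=J: override_val=NULL, env_val=NULL, default_val=509 → 509
item=K: override_val=616 → 616
item=L: override_val=804 → 804
item=N: override_val=192 → 192
item=Q: override_val=NULL, env_val=638 → 638
item=V: override_val=NULL, env_val=36 → 36
item=Z: override_val=96 → 96

791, 634, 367, 509, 616, 804, 192, 638, 36, 96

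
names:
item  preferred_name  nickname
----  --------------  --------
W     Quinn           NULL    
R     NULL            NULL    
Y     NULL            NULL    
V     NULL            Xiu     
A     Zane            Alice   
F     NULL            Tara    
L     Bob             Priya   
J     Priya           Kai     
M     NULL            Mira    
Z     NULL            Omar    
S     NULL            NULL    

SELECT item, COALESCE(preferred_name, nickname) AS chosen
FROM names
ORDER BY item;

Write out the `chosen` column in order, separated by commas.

item=A: preferred_name=Zane → Zane
item=F: preferred_name=NULL, nickname=Tara → Tara
item=J: preferred_name=Priya → Priya
item=L: preferred_name=Bob → Bob
item=M: preferred_name=NULL, nickname=Mira → Mira
item=R: preferred_name=NULL, nickname=NULL (all NULL) → NULL
item=S: preferred_name=NULL, nickname=NULL (all NULL) → NULL
item=V: preferred_name=NULL, nickname=Xiu → Xiu
item=W: preferred_name=Quinn → Quinn
item=Y: preferred_name=NULL, nickname=NULL (all NULL) → NULL
item=Z: preferred_name=NULL, nickname=Omar → Omar

Zane, Tara, Priya, Bob, Mira, NULL, NULL, Xiu, Quinn, NULL, Omar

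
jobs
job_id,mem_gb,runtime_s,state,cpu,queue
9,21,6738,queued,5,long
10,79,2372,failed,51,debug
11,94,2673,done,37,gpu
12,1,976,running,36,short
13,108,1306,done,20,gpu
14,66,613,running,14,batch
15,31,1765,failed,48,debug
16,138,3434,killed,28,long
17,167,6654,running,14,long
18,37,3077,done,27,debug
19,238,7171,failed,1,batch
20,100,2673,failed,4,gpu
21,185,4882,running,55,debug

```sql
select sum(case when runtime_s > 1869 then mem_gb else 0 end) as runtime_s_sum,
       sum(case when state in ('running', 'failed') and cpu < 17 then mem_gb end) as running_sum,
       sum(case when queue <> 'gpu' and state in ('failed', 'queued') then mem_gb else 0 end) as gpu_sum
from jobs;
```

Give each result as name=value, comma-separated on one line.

[runtime_s_sum: runtime_s > 1869]
job_id=9: ✓ → 21
job_id=10: ✓ → 79
job_id=11: ✓ → 94
job_id=12: ✗
job_id=13: ✗
job_id=14: ✗
job_id=15: ✗
job_id=16: ✓ → 138
job_id=17: ✓ → 167
job_id=18: ✓ → 37
job_id=19: ✓ → 238
job_id=20: ✓ → 100
job_id=21: ✓ → 185
runtime_s_sum = 21 + 79 + 94 + 138 + 167 + 37 + 238 + 100 + 185 = 1059
—
[running_sum: state in ('running', 'failed') and cpu < 17]
job_id=9: ✗
job_id=10: ✗
job_id=11: ✗
job_id=12: ✗
job_id=13: ✗
job_id=14: ✓ → 66
job_id=15: ✗
job_id=16: ✗
job_id=17: ✓ → 167
job_id=18: ✗
job_id=19: ✓ → 238
job_id=20: ✓ → 100
job_id=21: ✗
running_sum = 66 + 167 + 238 + 100 = 571
—
[gpu_sum: queue <> 'gpu' and state in ('failed', 'queued')]
job_id=9: ✓ → 21
job_id=10: ✓ → 79
job_id=11: ✗
job_id=12: ✗
job_id=13: ✗
job_id=14: ✗
job_id=15: ✓ → 31
job_id=16: ✗
job_id=17: ✗
job_id=18: ✗
job_id=19: ✓ → 238
job_id=20: ✗
job_id=21: ✗
gpu_sum = 21 + 79 + 31 + 238 = 369

runtime_s_sum=1059, running_sum=571, gpu_sum=369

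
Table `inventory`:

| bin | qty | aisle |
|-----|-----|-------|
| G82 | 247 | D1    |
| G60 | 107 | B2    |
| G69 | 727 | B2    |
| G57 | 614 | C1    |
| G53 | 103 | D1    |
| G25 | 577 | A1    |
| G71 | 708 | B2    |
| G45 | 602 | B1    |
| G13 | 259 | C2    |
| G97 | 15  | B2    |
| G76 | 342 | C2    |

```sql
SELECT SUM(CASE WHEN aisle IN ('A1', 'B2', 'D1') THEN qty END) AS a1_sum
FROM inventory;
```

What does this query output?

2484

bin=G82: ✓ → 247
bin=G60: ✓ → 107
bin=G69: ✓ → 727
bin=G57: ✗
bin=G53: ✓ → 103
bin=G25: ✓ → 577
bin=G71: ✓ → 708
bin=G45: ✗
bin=G13: ✗
bin=G97: ✓ → 15
bin=G76: ✗
a1_sum = 247 + 107 + 727 + 103 + 577 + 708 + 15 = 2484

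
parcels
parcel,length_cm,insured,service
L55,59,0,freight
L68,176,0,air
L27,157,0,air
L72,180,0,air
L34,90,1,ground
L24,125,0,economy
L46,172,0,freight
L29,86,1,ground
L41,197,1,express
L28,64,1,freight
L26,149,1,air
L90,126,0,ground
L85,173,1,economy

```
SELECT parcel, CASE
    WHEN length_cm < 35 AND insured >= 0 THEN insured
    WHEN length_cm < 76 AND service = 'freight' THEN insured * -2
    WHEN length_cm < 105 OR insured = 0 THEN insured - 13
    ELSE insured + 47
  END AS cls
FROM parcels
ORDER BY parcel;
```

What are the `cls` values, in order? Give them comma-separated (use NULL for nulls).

parcel=L24: length_cm < 105 OR insured = 0 → -13
parcel=L26: ELSE → 48
parcel=L27: length_cm < 105 OR insured = 0 → -13
parcel=L28: length_cm < 76 AND service = 'freight' → -2
parcel=L29: length_cm < 105 OR insured = 0 → -12
parcel=L34: length_cm < 105 OR insured = 0 → -12
parcel=L41: ELSE → 48
parcel=L46: length_cm < 105 OR insured = 0 → -13
parcel=L55: length_cm < 76 AND service = 'freight' → 0
parcel=L68: length_cm < 105 OR insured = 0 → -13
parcel=L72: length_cm < 105 OR insured = 0 → -13
parcel=L85: ELSE → 48
parcel=L90: length_cm < 105 OR insured = 0 → -13

-13, 48, -13, -2, -12, -12, 48, -13, 0, -13, -13, 48, -13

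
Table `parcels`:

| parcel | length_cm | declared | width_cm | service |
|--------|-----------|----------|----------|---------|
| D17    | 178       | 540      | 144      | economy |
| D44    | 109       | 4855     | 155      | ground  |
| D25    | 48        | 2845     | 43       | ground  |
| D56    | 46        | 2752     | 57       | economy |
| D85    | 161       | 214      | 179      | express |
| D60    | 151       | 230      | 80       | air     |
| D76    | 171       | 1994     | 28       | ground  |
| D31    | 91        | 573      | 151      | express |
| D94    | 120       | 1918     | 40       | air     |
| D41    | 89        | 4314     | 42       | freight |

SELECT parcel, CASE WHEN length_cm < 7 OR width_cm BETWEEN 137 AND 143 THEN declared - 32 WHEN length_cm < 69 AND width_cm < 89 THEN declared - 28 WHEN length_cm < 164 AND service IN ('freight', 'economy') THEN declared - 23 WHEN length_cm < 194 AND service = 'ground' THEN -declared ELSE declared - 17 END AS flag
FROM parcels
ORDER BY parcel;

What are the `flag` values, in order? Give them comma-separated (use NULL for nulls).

523, 2817, 556, 4291, -4855, 2724, 213, -1994, 197, 1901

parcel=D17: ELSE → 523
parcel=D25: length_cm < 69 AND width_cm < 89 → 2817
parcel=D31: ELSE → 556
parcel=D41: length_cm < 164 AND service IN ('freight', 'economy') → 4291
parcel=D44: length_cm < 194 AND service = 'ground' → -4855
parcel=D56: length_cm < 69 AND width_cm < 89 → 2724
parcel=D60: ELSE → 213
parcel=D76: length_cm < 194 AND service = 'ground' → -1994
parcel=D85: ELSE → 197
parcel=D94: ELSE → 1901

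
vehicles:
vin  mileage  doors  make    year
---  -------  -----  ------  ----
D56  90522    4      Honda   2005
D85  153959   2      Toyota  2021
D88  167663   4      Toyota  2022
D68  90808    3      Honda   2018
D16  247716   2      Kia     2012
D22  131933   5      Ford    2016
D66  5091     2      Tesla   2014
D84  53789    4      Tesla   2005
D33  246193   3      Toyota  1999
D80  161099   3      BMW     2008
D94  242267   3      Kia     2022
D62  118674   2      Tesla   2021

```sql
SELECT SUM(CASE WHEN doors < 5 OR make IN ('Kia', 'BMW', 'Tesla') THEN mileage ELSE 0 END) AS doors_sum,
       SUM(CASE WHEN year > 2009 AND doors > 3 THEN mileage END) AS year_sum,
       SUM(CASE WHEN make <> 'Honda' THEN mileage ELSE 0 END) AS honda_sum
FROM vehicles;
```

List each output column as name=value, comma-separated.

[doors_sum: doors < 5 OR make IN ('Kia', 'BMW', 'Tesla')]
vin=D56: ✓ → 90522
vin=D85: ✓ → 153959
vin=D88: ✓ → 167663
vin=D68: ✓ → 90808
vin=D16: ✓ → 247716
vin=D22: ✗
vin=D66: ✓ → 5091
vin=D84: ✓ → 53789
vin=D33: ✓ → 246193
vin=D80: ✓ → 161099
vin=D94: ✓ → 242267
vin=D62: ✓ → 118674
doors_sum = 90522 + 153959 + 167663 + 90808 + 247716 + 5091 + 53789 + 246193 + 161099 + 242267 + 118674 = 1577781
—
[year_sum: year > 2009 AND doors > 3]
vin=D56: ✗
vin=D85: ✗
vin=D88: ✓ → 167663
vin=D68: ✗
vin=D16: ✗
vin=D22: ✓ → 131933
vin=D66: ✗
vin=D84: ✗
vin=D33: ✗
vin=D80: ✗
vin=D94: ✗
vin=D62: ✗
year_sum = 167663 + 131933 = 299596
—
[honda_sum: make <> 'Honda']
vin=D56: ✗
vin=D85: ✓ → 153959
vin=D88: ✓ → 167663
vin=D68: ✗
vin=D16: ✓ → 247716
vin=D22: ✓ → 131933
vin=D66: ✓ → 5091
vin=D84: ✓ → 53789
vin=D33: ✓ → 246193
vin=D80: ✓ → 161099
vin=D94: ✓ → 242267
vin=D62: ✓ → 118674
honda_sum = 153959 + 167663 + 247716 + 131933 + 5091 + 53789 + 246193 + 161099 + 242267 + 118674 = 1528384

doors_sum=1577781, year_sum=299596, honda_sum=1528384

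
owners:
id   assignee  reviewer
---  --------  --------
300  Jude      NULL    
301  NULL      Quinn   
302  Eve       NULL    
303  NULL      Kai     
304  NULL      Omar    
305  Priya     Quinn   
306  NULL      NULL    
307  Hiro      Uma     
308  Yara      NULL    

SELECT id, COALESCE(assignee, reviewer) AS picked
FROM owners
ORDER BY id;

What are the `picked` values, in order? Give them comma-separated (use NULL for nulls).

id=300: assignee=Jude → Jude
id=301: assignee=NULL, reviewer=Quinn → Quinn
id=302: assignee=Eve → Eve
id=303: assignee=NULL, reviewer=Kai → Kai
id=304: assignee=NULL, reviewer=Omar → Omar
id=305: assignee=Priya → Priya
id=306: assignee=NULL, reviewer=NULL (all NULL) → NULL
id=307: assignee=Hiro → Hiro
id=308: assignee=Yara → Yara

Jude, Quinn, Eve, Kai, Omar, Priya, NULL, Hiro, Yara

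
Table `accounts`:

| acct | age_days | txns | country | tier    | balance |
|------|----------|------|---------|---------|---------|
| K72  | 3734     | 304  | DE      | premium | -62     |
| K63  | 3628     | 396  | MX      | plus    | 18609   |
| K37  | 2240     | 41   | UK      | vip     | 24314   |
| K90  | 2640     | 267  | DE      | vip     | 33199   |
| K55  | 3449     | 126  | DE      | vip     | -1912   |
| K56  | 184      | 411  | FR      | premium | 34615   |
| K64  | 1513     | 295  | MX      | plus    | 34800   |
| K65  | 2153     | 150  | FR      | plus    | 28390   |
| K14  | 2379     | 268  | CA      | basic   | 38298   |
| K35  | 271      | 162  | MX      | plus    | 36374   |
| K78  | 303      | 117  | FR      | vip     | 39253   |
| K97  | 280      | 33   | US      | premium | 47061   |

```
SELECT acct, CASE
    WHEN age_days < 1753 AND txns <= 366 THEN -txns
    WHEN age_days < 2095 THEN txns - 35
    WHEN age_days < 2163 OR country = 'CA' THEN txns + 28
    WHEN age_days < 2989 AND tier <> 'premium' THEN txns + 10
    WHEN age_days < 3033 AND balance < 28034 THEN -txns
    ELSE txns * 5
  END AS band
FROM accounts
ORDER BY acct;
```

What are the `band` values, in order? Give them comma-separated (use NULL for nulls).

acct=K14: age_days < 2163 OR country = 'CA' → 296
acct=K35: age_days < 1753 AND txns <= 366 → -162
acct=K37: age_days < 2989 AND tier <> 'premium' → 51
acct=K55: ELSE → 630
acct=K56: age_days < 2095 → 376
acct=K63: ELSE → 1980
acct=K64: age_days < 1753 AND txns <= 366 → -295
acct=K65: age_days < 2163 OR country = 'CA' → 178
acct=K72: ELSE → 1520
acct=K78: age_days < 1753 AND txns <= 366 → -117
acct=K90: age_days < 2989 AND tier <> 'premium' → 277
acct=K97: age_days < 1753 AND txns <= 366 → -33

296, -162, 51, 630, 376, 1980, -295, 178, 1520, -117, 277, -33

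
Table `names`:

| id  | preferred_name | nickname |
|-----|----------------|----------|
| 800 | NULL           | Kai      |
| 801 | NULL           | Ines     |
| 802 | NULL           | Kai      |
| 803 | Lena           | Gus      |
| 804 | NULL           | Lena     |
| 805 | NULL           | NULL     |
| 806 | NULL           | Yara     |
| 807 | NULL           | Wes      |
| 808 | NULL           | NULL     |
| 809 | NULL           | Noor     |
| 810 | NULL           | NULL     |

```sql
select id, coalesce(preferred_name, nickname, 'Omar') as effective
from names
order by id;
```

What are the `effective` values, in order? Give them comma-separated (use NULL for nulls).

Kai, Ines, Kai, Lena, Lena, Omar, Yara, Wes, Omar, Noor, Omar

id=800: preferred_name=NULL, nickname=Kai → Kai
id=801: preferred_name=NULL, nickname=Ines → Ines
id=802: preferred_name=NULL, nickname=Kai → Kai
id=803: preferred_name=Lena → Lena
id=804: preferred_name=NULL, nickname=Lena → Lena
id=805: preferred_name=NULL, nickname=NULL, → literal Omar → Omar
id=806: preferred_name=NULL, nickname=Yara → Yara
id=807: preferred_name=NULL, nickname=Wes → Wes
id=808: preferred_name=NULL, nickname=NULL, → literal Omar → Omar
id=809: preferred_name=NULL, nickname=Noor → Noor
id=810: preferred_name=NULL, nickname=NULL, → literal Omar → Omar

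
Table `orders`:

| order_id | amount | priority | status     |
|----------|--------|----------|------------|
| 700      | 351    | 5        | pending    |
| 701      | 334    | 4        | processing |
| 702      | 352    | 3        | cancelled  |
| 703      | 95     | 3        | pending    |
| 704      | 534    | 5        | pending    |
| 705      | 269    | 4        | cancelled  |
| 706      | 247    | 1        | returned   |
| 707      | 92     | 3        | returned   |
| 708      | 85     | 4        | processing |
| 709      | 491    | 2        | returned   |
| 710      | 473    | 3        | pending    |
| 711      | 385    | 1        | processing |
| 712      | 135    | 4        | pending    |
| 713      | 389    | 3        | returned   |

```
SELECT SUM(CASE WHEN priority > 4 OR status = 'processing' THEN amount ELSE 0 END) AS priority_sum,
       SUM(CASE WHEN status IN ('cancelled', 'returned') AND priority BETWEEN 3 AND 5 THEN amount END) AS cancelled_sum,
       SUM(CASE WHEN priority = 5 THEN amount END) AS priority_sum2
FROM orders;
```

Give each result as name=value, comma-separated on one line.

[priority_sum: priority > 4 OR status = 'processing']
order_id=700: ✓ → 351
order_id=701: ✓ → 334
order_id=702: ✗
order_id=703: ✗
order_id=704: ✓ → 534
order_id=705: ✗
order_id=706: ✗
order_id=707: ✗
order_id=708: ✓ → 85
order_id=709: ✗
order_id=710: ✗
order_id=711: ✓ → 385
order_id=712: ✗
order_id=713: ✗
priority_sum = 351 + 334 + 534 + 85 + 385 = 1689
—
[cancelled_sum: status IN ('cancelled', 'returned') AND priority BETWEEN 3 AND 5]
order_id=700: ✗
order_id=701: ✗
order_id=702: ✓ → 352
order_id=703: ✗
order_id=704: ✗
order_id=705: ✓ → 269
order_id=706: ✗
order_id=707: ✓ → 92
order_id=708: ✗
order_id=709: ✗
order_id=710: ✗
order_id=711: ✗
order_id=712: ✗
order_id=713: ✓ → 389
cancelled_sum = 352 + 269 + 92 + 389 = 1102
—
[priority_sum2: priority = 5]
order_id=700: ✓ → 351
order_id=701: ✗
order_id=702: ✗
order_id=703: ✗
order_id=704: ✓ → 534
order_id=705: ✗
order_id=706: ✗
order_id=707: ✗
order_id=708: ✗
order_id=709: ✗
order_id=710: ✗
order_id=711: ✗
order_id=712: ✗
order_id=713: ✗
priority_sum2 = 351 + 534 = 885

priority_sum=1689, cancelled_sum=1102, priority_sum2=885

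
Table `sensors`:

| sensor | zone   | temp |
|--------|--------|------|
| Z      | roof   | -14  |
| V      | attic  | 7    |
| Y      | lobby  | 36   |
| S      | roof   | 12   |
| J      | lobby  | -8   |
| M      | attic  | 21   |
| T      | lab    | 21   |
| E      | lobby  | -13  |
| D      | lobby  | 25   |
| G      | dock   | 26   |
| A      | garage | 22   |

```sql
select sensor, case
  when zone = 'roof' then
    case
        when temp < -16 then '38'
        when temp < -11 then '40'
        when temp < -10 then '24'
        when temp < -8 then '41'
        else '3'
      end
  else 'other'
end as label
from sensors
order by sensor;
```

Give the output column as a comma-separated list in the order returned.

sensor=A: zone='garage' → outer ELSE → other
sensor=D: zone='lobby' → outer ELSE → other
sensor=E: zone='lobby' → outer ELSE → other
sensor=G: zone='dock' → outer ELSE → other
sensor=J: zone='lobby' → outer ELSE → other
sensor=M: zone='attic' → outer ELSE → other
sensor=S: zone='roof' → inner[ELSE] → 3
sensor=T: zone='lab' → outer ELSE → other
sensor=V: zone='attic' → outer ELSE → other
sensor=Y: zone='lobby' → outer ELSE → other
sensor=Z: zone='roof' → inner[temp < -11] → 40

other, other, other, other, other, other, 3, other, other, other, 40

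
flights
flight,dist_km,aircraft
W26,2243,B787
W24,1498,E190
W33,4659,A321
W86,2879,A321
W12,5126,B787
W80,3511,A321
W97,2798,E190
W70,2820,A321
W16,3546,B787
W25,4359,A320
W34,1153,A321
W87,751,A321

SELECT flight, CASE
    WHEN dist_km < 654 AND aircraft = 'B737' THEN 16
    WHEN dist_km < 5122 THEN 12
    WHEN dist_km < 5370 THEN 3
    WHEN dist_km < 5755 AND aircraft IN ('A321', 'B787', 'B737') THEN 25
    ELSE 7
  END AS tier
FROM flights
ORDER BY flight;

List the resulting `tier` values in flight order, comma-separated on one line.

3, 12, 12, 12, 12, 12, 12, 12, 12, 12, 12, 12

flight=W12: dist_km < 5370 → 3
flight=W16: dist_km < 5122 → 12
flight=W24: dist_km < 5122 → 12
flight=W25: dist_km < 5122 → 12
flight=W26: dist_km < 5122 → 12
flight=W33: dist_km < 5122 → 12
flight=W34: dist_km < 5122 → 12
flight=W70: dist_km < 5122 → 12
flight=W80: dist_km < 5122 → 12
flight=W86: dist_km < 5122 → 12
flight=W87: dist_km < 5122 → 12
flight=W97: dist_km < 5122 → 12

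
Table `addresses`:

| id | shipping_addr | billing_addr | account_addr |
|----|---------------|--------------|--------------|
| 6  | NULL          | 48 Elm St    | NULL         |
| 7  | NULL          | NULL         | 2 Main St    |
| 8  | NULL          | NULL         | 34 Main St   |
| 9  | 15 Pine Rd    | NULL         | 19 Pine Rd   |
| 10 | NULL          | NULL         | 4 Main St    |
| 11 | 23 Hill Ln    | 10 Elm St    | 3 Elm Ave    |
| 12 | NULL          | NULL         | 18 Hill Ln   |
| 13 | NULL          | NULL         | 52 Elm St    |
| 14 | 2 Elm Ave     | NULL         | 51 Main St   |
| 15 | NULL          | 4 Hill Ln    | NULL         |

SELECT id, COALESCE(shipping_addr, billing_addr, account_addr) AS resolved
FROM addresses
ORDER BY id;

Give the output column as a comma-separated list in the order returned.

id=6: shipping_addr=NULL, billing_addr=48 Elm St → 48 Elm St
id=7: shipping_addr=NULL, billing_addr=NULL, account_addr=2 Main St → 2 Main St
id=8: shipping_addr=NULL, billing_addr=NULL, account_addr=34 Main St → 34 Main St
id=9: shipping_addr=15 Pine Rd → 15 Pine Rd
id=10: shipping_addr=NULL, billing_addr=NULL, account_addr=4 Main St → 4 Main St
id=11: shipping_addr=23 Hill Ln → 23 Hill Ln
id=12: shipping_addr=NULL, billing_addr=NULL, account_addr=18 Hill Ln → 18 Hill Ln
id=13: shipping_addr=NULL, billing_addr=NULL, account_addr=52 Elm St → 52 Elm St
id=14: shipping_addr=2 Elm Ave → 2 Elm Ave
id=15: shipping_addr=NULL, billing_addr=4 Hill Ln → 4 Hill Ln

48 Elm St, 2 Main St, 34 Main St, 15 Pine Rd, 4 Main St, 23 Hill Ln, 18 Hill Ln, 52 Elm St, 2 Elm Ave, 4 Hill Ln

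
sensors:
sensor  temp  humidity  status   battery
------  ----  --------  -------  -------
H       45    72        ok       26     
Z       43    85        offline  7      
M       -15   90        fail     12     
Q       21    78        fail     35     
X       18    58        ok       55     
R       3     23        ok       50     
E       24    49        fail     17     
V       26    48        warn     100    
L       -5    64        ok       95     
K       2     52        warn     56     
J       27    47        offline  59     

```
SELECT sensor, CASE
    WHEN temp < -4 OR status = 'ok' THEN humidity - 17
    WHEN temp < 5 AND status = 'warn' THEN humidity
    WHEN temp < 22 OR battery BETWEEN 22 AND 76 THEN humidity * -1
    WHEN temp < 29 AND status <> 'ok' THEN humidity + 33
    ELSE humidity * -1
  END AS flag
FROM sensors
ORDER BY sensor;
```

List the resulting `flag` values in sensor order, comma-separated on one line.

82, 55, -47, 52, 47, 73, -78, 6, 81, 41, -85

sensor=E: temp < 29 AND status <> 'ok' → 82
sensor=H: temp < -4 OR status = 'ok' → 55
sensor=J: temp < 22 OR battery BETWEEN 22 AND 76 → -47
sensor=K: temp < 5 AND status = 'warn' → 52
sensor=L: temp < -4 OR status = 'ok' → 47
sensor=M: temp < -4 OR status = 'ok' → 73
sensor=Q: temp < 22 OR battery BETWEEN 22 AND 76 → -78
sensor=R: temp < -4 OR status = 'ok' → 6
sensor=V: temp < 29 AND status <> 'ok' → 81
sensor=X: temp < -4 OR status = 'ok' → 41
sensor=Z: ELSE → -85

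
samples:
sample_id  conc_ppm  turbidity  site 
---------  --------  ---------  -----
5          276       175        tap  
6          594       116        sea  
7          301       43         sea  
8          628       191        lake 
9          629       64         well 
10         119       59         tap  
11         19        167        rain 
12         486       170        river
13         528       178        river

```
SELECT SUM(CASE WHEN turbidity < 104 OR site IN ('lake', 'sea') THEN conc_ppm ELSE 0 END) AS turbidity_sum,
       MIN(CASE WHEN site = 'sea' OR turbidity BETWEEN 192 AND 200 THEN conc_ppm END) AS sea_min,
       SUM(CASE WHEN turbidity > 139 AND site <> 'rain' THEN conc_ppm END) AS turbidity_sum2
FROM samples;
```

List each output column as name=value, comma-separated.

[turbidity_sum: turbidity < 104 OR site IN ('lake', 'sea')]
sample_id=5: ✗
sample_id=6: ✓ → 594
sample_id=7: ✓ → 301
sample_id=8: ✓ → 628
sample_id=9: ✓ → 629
sample_id=10: ✓ → 119
sample_id=11: ✗
sample_id=12: ✗
sample_id=13: ✗
turbidity_sum = 594 + 301 + 628 + 629 + 119 = 2271
—
[sea_min: site = 'sea' OR turbidity BETWEEN 192 AND 200]
sample_id=5: ✗
sample_id=6: ✓ → 594
sample_id=7: ✓ → 301
sample_id=8: ✗
sample_id=9: ✗
sample_id=10: ✗
sample_id=11: ✗
sample_id=12: ✗
sample_id=13: ✗
sea_min = MIN(594, 301) = 301
—
[turbidity_sum2: turbidity > 139 AND site <> 'rain']
sample_id=5: ✓ → 276
sample_id=6: ✗
sample_id=7: ✗
sample_id=8: ✓ → 628
sample_id=9: ✗
sample_id=10: ✗
sample_id=11: ✗
sample_id=12: ✓ → 486
sample_id=13: ✓ → 528
turbidity_sum2 = 276 + 628 + 486 + 528 = 1918

turbidity_sum=2271, sea_min=301, turbidity_sum2=1918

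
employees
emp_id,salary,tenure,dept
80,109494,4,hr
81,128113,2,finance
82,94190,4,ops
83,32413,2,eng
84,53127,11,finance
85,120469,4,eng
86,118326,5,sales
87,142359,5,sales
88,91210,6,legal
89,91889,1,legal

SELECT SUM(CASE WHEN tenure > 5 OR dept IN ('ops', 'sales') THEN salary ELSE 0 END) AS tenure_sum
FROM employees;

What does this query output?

499212

emp_id=80: ✗
emp_id=81: ✗
emp_id=82: ✓ → 94190
emp_id=83: ✗
emp_id=84: ✓ → 53127
emp_id=85: ✗
emp_id=86: ✓ → 118326
emp_id=87: ✓ → 142359
emp_id=88: ✓ → 91210
emp_id=89: ✗
tenure_sum = 94190 + 53127 + 118326 + 142359 + 91210 = 499212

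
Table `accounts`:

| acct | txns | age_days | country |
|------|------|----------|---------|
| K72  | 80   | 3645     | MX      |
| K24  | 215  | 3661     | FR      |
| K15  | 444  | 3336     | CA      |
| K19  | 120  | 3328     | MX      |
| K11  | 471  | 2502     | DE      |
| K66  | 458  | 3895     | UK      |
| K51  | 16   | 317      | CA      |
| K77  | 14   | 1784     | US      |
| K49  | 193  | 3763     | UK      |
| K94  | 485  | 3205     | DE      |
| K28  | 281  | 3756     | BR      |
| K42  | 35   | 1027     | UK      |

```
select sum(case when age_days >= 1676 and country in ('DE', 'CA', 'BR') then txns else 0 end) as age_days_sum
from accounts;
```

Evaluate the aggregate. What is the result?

1681

acct=K72: ✗
acct=K24: ✗
acct=K15: ✓ → 444
acct=K19: ✗
acct=K11: ✓ → 471
acct=K66: ✗
acct=K51: ✗
acct=K77: ✗
acct=K49: ✗
acct=K94: ✓ → 485
acct=K28: ✓ → 281
acct=K42: ✗
age_days_sum = 444 + 471 + 485 + 281 = 1681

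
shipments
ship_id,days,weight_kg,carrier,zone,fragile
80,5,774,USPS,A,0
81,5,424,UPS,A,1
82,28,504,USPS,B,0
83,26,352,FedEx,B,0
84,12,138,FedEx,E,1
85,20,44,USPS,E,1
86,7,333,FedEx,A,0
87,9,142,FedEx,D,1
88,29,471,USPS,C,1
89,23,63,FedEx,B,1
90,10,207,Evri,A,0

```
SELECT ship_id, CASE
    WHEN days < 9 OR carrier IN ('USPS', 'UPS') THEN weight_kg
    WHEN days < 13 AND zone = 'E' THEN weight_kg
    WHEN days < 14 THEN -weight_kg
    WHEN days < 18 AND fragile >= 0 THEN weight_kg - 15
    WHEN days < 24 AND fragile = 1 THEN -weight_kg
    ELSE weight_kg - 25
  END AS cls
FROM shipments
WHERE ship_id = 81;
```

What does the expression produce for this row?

424

ship_id = 81: days=5, weight_kg=424, carrier=UPS, zone=A, fragile=1.
days < 9 OR carrier IN ('USPS', 'UPS') → true → 424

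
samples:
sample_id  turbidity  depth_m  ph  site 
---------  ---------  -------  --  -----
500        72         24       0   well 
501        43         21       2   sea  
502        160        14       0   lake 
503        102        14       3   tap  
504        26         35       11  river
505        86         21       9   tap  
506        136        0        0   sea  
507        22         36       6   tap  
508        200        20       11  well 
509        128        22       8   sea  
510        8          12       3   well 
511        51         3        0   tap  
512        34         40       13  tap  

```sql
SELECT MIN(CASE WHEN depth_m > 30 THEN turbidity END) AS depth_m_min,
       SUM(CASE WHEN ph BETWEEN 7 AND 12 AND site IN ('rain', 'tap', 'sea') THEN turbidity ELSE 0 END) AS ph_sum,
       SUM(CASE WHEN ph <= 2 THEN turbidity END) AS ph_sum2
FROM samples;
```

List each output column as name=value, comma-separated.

depth_m_min=22, ph_sum=214, ph_sum2=462

[depth_m_min: depth_m > 30]
sample_id=500: ✗
sample_id=501: ✗
sample_id=502: ✗
sample_id=503: ✗
sample_id=504: ✓ → 26
sample_id=505: ✗
sample_id=506: ✗
sample_id=507: ✓ → 22
sample_id=508: ✗
sample_id=509: ✗
sample_id=510: ✗
sample_id=511: ✗
sample_id=512: ✓ → 34
depth_m_min = MIN(26, 22, 34) = 22
—
[ph_sum: ph BETWEEN 7 AND 12 AND site IN ('rain', 'tap', 'sea')]
sample_id=500: ✗
sample_id=501: ✗
sample_id=502: ✗
sample_id=503: ✗
sample_id=504: ✗
sample_id=505: ✓ → 86
sample_id=506: ✗
sample_id=507: ✗
sample_id=508: ✗
sample_id=509: ✓ → 128
sample_id=510: ✗
sample_id=511: ✗
sample_id=512: ✗
ph_sum = 86 + 128 = 214
—
[ph_sum2: ph <= 2]
sample_id=500: ✓ → 72
sample_id=501: ✓ → 43
sample_id=502: ✓ → 160
sample_id=503: ✗
sample_id=504: ✗
sample_id=505: ✗
sample_id=506: ✓ → 136
sample_id=507: ✗
sample_id=508: ✗
sample_id=509: ✗
sample_id=510: ✗
sample_id=511: ✓ → 51
sample_id=512: ✗
ph_sum2 = 72 + 43 + 160 + 136 + 51 = 462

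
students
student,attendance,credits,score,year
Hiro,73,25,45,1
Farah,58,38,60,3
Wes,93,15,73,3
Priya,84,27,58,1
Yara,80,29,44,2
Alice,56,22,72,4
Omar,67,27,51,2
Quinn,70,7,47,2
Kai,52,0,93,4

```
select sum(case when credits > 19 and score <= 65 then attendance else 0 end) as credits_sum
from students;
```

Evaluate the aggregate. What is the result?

student=Hiro: ✓ → 73
student=Farah: ✓ → 58
student=Wes: ✗
student=Priya: ✓ → 84
student=Yara: ✓ → 80
student=Alice: ✗
student=Omar: ✓ → 67
student=Quinn: ✗
student=Kai: ✗
credits_sum = 73 + 58 + 84 + 80 + 67 = 362

362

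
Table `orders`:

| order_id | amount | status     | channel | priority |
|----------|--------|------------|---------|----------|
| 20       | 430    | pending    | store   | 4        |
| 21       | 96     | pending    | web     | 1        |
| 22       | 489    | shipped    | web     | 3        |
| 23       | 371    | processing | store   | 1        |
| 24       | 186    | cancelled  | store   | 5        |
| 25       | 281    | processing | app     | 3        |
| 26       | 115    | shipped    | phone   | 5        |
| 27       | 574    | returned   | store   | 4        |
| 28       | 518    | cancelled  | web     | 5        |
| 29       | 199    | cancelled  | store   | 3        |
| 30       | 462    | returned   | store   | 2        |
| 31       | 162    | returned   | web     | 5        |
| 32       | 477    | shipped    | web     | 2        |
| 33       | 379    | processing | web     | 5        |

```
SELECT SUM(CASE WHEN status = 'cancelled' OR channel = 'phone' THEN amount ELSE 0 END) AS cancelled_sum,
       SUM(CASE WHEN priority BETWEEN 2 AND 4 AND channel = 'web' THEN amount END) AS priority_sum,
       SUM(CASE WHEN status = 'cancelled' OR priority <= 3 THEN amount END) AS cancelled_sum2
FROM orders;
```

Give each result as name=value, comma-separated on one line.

cancelled_sum=1018, priority_sum=966, cancelled_sum2=3079

[cancelled_sum: status = 'cancelled' OR channel = 'phone']
order_id=20: ✗
order_id=21: ✗
order_id=22: ✗
order_id=23: ✗
order_id=24: ✓ → 186
order_id=25: ✗
order_id=26: ✓ → 115
order_id=27: ✗
order_id=28: ✓ → 518
order_id=29: ✓ → 199
order_id=30: ✗
order_id=31: ✗
order_id=32: ✗
order_id=33: ✗
cancelled_sum = 186 + 115 + 518 + 199 = 1018
—
[priority_sum: priority BETWEEN 2 AND 4 AND channel = 'web']
order_id=20: ✗
order_id=21: ✗
order_id=22: ✓ → 489
order_id=23: ✗
order_id=24: ✗
order_id=25: ✗
order_id=26: ✗
order_id=27: ✗
order_id=28: ✗
order_id=29: ✗
order_id=30: ✗
order_id=31: ✗
order_id=32: ✓ → 477
order_id=33: ✗
priority_sum = 489 + 477 = 966
—
[cancelled_sum2: status = 'cancelled' OR priority <= 3]
order_id=20: ✗
order_id=21: ✓ → 96
order_id=22: ✓ → 489
order_id=23: ✓ → 371
order_id=24: ✓ → 186
order_id=25: ✓ → 281
order_id=26: ✗
order_id=27: ✗
order_id=28: ✓ → 518
order_id=29: ✓ → 199
order_id=30: ✓ → 462
order_id=31: ✗
order_id=32: ✓ → 477
order_id=33: ✗
cancelled_sum2 = 96 + 489 + 371 + 186 + 281 + 518 + 199 + 462 + 477 = 3079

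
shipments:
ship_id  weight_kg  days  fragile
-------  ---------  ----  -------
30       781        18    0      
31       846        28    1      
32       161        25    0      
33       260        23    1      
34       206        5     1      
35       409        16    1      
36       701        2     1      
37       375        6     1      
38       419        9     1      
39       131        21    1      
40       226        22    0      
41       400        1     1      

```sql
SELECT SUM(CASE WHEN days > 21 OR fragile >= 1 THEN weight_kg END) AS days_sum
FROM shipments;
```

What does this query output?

4134

ship_id=30: ✗
ship_id=31: ✓ → 846
ship_id=32: ✓ → 161
ship_id=33: ✓ → 260
ship_id=34: ✓ → 206
ship_id=35: ✓ → 409
ship_id=36: ✓ → 701
ship_id=37: ✓ → 375
ship_id=38: ✓ → 419
ship_id=39: ✓ → 131
ship_id=40: ✓ → 226
ship_id=41: ✓ → 400
days_sum = 846 + 161 + 260 + 206 + 409 + 701 + 375 + 419 + 131 + 226 + 400 = 4134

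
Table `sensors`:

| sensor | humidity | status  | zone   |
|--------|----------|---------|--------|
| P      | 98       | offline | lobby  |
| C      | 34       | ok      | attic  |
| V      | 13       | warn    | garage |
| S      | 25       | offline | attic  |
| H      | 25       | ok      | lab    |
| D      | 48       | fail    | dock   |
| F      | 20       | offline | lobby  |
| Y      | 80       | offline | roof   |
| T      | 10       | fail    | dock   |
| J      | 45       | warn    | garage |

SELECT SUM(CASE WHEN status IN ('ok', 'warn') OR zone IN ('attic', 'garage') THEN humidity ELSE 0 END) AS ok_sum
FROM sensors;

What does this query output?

142

sensor=P: ✗
sensor=C: ✓ → 34
sensor=V: ✓ → 13
sensor=S: ✓ → 25
sensor=H: ✓ → 25
sensor=D: ✗
sensor=F: ✗
sensor=Y: ✗
sensor=T: ✗
sensor=J: ✓ → 45
ok_sum = 34 + 13 + 25 + 25 + 45 = 142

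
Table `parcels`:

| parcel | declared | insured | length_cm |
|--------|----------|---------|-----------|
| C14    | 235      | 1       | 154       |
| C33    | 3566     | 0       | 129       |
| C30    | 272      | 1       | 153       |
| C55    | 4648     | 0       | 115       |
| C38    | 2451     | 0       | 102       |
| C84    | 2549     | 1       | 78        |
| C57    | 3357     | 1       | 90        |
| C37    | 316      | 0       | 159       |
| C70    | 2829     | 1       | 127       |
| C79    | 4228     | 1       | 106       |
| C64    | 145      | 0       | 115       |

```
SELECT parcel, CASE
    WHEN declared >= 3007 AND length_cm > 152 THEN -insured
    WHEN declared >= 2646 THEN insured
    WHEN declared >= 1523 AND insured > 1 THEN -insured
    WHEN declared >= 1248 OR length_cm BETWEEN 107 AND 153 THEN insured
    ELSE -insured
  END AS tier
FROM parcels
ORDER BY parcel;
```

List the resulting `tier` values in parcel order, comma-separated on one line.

parcel=C14: ELSE → -1
parcel=C30: declared >= 1248 OR length_cm BETWEEN 107 AND 153 → 1
parcel=C33: declared >= 2646 → 0
parcel=C37: ELSE → 0
parcel=C38: declared >= 1248 OR length_cm BETWEEN 107 AND 153 → 0
parcel=C55: declared >= 2646 → 0
parcel=C57: declared >= 2646 → 1
parcel=C64: declared >= 1248 OR length_cm BETWEEN 107 AND 153 → 0
parcel=C70: declared >= 2646 → 1
parcel=C79: declared >= 2646 → 1
parcel=C84: declared >= 1248 OR length_cm BETWEEN 107 AND 153 → 1

-1, 1, 0, 0, 0, 0, 1, 0, 1, 1, 1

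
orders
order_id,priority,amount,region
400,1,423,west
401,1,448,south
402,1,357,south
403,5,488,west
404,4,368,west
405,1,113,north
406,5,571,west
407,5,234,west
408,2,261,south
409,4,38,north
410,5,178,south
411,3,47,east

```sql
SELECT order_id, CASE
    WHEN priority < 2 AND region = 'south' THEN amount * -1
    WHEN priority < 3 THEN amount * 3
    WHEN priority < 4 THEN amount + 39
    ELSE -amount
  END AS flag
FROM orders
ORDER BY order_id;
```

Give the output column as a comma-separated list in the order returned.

1269, -448, -357, -488, -368, 339, -571, -234, 783, -38, -178, 86

order_id=400: priority < 3 → 1269
order_id=401: priority < 2 AND region = 'south' → -448
order_id=402: priority < 2 AND region = 'south' → -357
order_id=403: ELSE → -488
order_id=404: ELSE → -368
order_id=405: priority < 3 → 339
order_id=406: ELSE → -571
order_id=407: ELSE → -234
order_id=408: priority < 3 → 783
order_id=409: ELSE → -38
order_id=410: ELSE → -178
order_id=411: priority < 4 → 86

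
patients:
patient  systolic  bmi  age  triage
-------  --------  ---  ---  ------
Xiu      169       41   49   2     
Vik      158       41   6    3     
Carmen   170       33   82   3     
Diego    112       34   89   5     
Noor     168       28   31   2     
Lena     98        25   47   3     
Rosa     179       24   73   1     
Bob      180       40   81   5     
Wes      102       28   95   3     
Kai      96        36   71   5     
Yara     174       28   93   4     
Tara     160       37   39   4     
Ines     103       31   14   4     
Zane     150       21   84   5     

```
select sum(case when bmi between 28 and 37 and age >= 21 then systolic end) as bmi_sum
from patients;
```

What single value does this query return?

982

patient=Xiu: ✗
patient=Vik: ✗
patient=Carmen: ✓ → 170
patient=Diego: ✓ → 112
patient=Noor: ✓ → 168
patient=Lena: ✗
patient=Rosa: ✗
patient=Bob: ✗
patient=Wes: ✓ → 102
patient=Kai: ✓ → 96
patient=Yara: ✓ → 174
patient=Tara: ✓ → 160
patient=Ines: ✗
patient=Zane: ✗
bmi_sum = 170 + 112 + 168 + 102 + 96 + 174 + 160 = 982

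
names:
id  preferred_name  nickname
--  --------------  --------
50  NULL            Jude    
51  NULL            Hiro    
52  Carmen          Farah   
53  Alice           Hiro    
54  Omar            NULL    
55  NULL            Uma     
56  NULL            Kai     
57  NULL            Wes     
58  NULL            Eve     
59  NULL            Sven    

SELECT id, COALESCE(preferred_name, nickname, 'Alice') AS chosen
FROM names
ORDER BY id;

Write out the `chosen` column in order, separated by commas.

id=50: preferred_name=NULL, nickname=Jude → Jude
id=51: preferred_name=NULL, nickname=Hiro → Hiro
id=52: preferred_name=Carmen → Carmen
id=53: preferred_name=Alice → Alice
id=54: preferred_name=Omar → Omar
id=55: preferred_name=NULL, nickname=Uma → Uma
id=56: preferred_name=NULL, nickname=Kai → Kai
id=57: preferred_name=NULL, nickname=Wes → Wes
id=58: preferred_name=NULL, nickname=Eve → Eve
id=59: preferred_name=NULL, nickname=Sven → Sven

Jude, Hiro, Carmen, Alice, Omar, Uma, Kai, Wes, Eve, Sven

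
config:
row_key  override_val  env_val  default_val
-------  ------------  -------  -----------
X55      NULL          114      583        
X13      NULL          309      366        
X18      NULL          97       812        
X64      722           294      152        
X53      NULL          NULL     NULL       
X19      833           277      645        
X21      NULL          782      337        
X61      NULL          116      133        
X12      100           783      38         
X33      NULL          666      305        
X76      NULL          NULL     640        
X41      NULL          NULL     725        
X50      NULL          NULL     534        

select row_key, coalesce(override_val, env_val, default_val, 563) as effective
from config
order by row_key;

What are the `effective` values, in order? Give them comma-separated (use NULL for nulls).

100, 309, 97, 833, 782, 666, 725, 534, 563, 114, 116, 722, 640

row_key=X12: override_val=100 → 100
row_key=X13: override_val=NULL, env_val=309 → 309
row_key=X18: override_val=NULL, env_val=97 → 97
row_key=X19: override_val=833 → 833
row_key=X21: override_val=NULL, env_val=782 → 782
row_key=X33: override_val=NULL, env_val=666 → 666
row_key=X41: override_val=NULL, env_val=NULL, default_val=725 → 725
row_key=X50: override_val=NULL, env_val=NULL, default_val=534 → 534
row_key=X53: override_val=NULL, env_val=NULL, default_val=NULL, → literal 563 → 563
row_key=X55: override_val=NULL, env_val=114 → 114
row_key=X61: override_val=NULL, env_val=116 → 116
row_key=X64: override_val=722 → 722
row_key=X76: override_val=NULL, env_val=NULL, default_val=640 → 640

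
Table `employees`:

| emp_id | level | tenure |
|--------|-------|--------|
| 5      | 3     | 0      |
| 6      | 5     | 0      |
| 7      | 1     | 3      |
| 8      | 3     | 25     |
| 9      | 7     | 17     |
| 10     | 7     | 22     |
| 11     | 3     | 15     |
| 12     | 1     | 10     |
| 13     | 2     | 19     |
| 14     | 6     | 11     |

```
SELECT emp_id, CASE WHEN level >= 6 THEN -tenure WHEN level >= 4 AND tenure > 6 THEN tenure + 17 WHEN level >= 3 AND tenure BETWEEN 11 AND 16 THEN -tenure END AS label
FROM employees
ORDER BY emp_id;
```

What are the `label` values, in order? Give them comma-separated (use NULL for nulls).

NULL, NULL, NULL, NULL, -17, -22, -15, NULL, NULL, -11

emp_id=5: (no match → NULL) → NULL
emp_id=6: (no match → NULL) → NULL
emp_id=7: (no match → NULL) → NULL
emp_id=8: (no match → NULL) → NULL
emp_id=9: level >= 6 → -17
emp_id=10: level >= 6 → -22
emp_id=11: level >= 3 AND tenure BETWEEN 11 AND 16 → -15
emp_id=12: (no match → NULL) → NULL
emp_id=13: (no match → NULL) → NULL
emp_id=14: level >= 6 → -11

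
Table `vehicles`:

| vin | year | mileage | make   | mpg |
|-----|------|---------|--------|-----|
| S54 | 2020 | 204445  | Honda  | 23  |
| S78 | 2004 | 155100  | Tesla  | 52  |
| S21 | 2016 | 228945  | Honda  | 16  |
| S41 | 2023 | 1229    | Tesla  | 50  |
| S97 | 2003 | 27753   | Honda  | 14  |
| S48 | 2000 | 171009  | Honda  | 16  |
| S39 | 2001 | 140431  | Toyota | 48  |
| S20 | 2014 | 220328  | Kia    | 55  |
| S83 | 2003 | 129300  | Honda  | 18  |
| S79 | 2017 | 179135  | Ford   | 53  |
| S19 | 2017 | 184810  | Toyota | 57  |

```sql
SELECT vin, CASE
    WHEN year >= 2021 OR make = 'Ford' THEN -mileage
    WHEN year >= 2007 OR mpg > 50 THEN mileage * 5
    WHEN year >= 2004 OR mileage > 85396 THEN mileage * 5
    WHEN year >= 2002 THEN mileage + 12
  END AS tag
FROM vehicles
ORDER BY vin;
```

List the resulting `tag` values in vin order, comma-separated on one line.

924050, 1101640, 1144725, 702155, -1229, 855045, 1022225, 775500, -179135, 646500, 27765

vin=S19: year >= 2007 OR mpg > 50 → 924050
vin=S20: year >= 2007 OR mpg > 50 → 1101640
vin=S21: year >= 2007 OR mpg > 50 → 1144725
vin=S39: year >= 2004 OR mileage > 85396 → 702155
vin=S41: year >= 2021 OR make = 'Ford' → -1229
vin=S48: year >= 2004 OR mileage > 85396 → 855045
vin=S54: year >= 2007 OR mpg > 50 → 1022225
vin=S78: year >= 2007 OR mpg > 50 → 775500
vin=S79: year >= 2021 OR make = 'Ford' → -179135
vin=S83: year >= 2004 OR mileage > 85396 → 646500
vin=S97: year >= 2002 → 27765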